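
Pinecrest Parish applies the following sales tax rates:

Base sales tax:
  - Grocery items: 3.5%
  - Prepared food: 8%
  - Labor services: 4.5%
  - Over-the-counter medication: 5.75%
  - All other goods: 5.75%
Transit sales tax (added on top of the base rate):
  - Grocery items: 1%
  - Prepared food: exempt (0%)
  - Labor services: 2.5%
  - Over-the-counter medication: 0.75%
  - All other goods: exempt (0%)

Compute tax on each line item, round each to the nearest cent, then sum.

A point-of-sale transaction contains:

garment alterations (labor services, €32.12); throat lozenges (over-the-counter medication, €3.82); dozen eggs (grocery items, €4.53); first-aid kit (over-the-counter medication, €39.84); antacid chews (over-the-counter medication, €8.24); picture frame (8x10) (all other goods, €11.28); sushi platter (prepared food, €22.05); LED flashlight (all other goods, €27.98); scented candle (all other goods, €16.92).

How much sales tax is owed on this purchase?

Garment alterations €32.12: labor services → 4.5% + 2.5% transit = 7% → €2.25
Throat lozenges €3.82: over-the-counter medication → 5.75% + 0.75% transit = 6.5% → €0.25
Dozen eggs €4.53: grocery items → 3.5% + 1% transit = 4.5% → €0.20
First-aid kit €39.84: over-the-counter medication → 5.75% + 0.75% transit = 6.5% → €2.59
Antacid chews €8.24: over-the-counter medication → 5.75% + 0.75% transit = 6.5% → €0.54
Picture frame (8x10) €11.28: all other goods → 5.75% + 0% transit = 5.75% → €0.65
Sushi platter €22.05: prepared food → 8% + 0% transit = 8% → €1.76
LED flashlight €27.98: all other goods → 5.75% + 0% transit = 5.75% → €1.61
Scented candle €16.92: all other goods → 5.75% + 0% transit = 5.75% → €0.97
Total tax = €2.25 + €0.25 + €0.20 + €2.59 + €0.54 + €0.65 + €1.76 + €1.61 + €0.97 = €10.82

€10.82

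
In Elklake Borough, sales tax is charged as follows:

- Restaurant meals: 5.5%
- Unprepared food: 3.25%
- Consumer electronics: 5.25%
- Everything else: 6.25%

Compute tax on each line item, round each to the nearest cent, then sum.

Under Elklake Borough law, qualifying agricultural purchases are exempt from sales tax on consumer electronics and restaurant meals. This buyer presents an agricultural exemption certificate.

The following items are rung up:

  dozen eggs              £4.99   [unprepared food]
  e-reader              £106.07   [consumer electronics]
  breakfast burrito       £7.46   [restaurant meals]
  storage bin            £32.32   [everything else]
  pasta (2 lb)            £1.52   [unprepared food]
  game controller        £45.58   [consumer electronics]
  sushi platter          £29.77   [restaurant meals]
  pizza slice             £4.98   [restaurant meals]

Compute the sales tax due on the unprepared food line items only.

£0.21

Dozen eggs £4.99: unprepared food → 3.25% → £0.16
Pasta (2 lb) £1.52: unprepared food → 3.25% → £0.05
Tax on unprepared food = £0.16 + £0.05 = £0.21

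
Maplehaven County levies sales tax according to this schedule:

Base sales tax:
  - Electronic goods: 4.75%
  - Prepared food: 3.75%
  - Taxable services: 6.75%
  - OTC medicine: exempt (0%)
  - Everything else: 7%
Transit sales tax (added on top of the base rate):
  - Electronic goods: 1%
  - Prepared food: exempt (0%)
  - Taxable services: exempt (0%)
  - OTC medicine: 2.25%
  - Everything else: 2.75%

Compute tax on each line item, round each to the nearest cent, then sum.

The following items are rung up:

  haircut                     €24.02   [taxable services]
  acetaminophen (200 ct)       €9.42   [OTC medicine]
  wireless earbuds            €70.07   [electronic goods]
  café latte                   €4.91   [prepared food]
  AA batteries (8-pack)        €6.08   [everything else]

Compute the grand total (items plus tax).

€121.13

Haircut €24.02: taxable services → 6.75% + 0% transit = 6.75% → €1.62
Acetaminophen (200 ct) €9.42: OTC medicine → 0% + 2.25% transit = 2.25% → €0.21
Wireless earbuds €70.07: electronic goods → 4.75% + 1% transit = 5.75% → €4.03
Café latte €4.91: prepared food → 3.75% + 0% transit = 3.75% → €0.18
AA batteries (8-pack) €6.08: everything else → 7% + 2.75% transit = 9.75% → €0.59
Subtotal = €114.50; tax = €6.63; total due = €121.13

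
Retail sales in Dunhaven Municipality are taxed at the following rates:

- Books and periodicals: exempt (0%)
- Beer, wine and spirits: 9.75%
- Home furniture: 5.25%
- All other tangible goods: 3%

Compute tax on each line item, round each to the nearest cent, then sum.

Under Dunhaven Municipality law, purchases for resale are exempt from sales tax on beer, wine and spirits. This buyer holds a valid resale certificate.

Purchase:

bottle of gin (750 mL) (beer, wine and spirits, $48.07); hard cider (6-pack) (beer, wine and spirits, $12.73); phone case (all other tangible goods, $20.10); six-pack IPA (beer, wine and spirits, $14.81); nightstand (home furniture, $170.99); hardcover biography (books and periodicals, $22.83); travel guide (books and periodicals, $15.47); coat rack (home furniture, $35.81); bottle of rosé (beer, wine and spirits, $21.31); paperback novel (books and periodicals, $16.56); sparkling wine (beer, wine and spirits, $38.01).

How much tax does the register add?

$11.46

Bottle of gin (750 mL) $48.07: beer, wine and spirits, buyer-exempt → 0% → $0.00
Hard cider (6-pack) $12.73: beer, wine and spirits, buyer-exempt → 0% → $0.00
Phone case $20.10: all other tangible goods → 3% → $0.60
Six-pack IPA $14.81: beer, wine and spirits, buyer-exempt → 0% → $0.00
Nightstand $170.99: home furniture → 5.25% → $8.98
Hardcover biography $22.83: books and periodicals → 0% → $0.00
Travel guide $15.47: books and periodicals → 0% → $0.00
Coat rack $35.81: home furniture → 5.25% → $1.88
Bottle of rosé $21.31: beer, wine and spirits, buyer-exempt → 0% → $0.00
Paperback novel $16.56: books and periodicals → 0% → $0.00
Sparkling wine $38.01: beer, wine and spirits, buyer-exempt → 0% → $0.00
Total tax = $0.60 + $8.98 + $1.88 = $11.46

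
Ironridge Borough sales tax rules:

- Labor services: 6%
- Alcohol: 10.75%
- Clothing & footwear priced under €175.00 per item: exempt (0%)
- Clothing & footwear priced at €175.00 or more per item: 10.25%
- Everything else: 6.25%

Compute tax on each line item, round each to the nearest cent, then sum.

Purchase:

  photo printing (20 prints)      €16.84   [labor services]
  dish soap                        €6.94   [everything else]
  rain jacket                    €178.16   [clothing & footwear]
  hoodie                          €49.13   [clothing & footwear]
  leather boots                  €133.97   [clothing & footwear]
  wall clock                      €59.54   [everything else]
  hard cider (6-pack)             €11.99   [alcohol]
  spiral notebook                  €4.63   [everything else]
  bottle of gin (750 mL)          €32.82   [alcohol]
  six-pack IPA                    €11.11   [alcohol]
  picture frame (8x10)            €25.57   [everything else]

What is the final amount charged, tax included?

Photo printing (20 prints) €16.84: labor services → 6% → €1.01
Dish soap €6.94: everything else → 6.25% → €0.43
Rain jacket €178.16: clothing & footwear, €175.00 or more → 10.25% → €18.26
Hoodie €49.13: clothing & footwear, under €175.00 → 0% → €0.00
Leather boots €133.97: clothing & footwear, under €175.00 → 0% → €0.00
Wall clock €59.54: everything else → 6.25% → €3.72
Hard cider (6-pack) €11.99: alcohol → 10.75% → €1.29
Spiral notebook €4.63: everything else → 6.25% → €0.29
Bottle of gin (750 mL) €32.82: alcohol → 10.75% → €3.53
Six-pack IPA €11.11: alcohol → 10.75% → €1.19
Picture frame (8x10) €25.57: everything else → 6.25% → €1.60
Subtotal = €530.70; tax = €31.32; total due = €562.02

€562.02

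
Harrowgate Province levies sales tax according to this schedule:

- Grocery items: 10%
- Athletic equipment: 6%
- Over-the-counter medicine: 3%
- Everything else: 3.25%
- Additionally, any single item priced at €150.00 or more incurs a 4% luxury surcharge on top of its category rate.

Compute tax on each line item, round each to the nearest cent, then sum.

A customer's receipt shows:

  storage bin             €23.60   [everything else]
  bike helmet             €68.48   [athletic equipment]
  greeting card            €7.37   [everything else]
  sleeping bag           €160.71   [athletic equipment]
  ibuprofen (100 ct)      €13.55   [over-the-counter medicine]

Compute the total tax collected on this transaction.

Storage bin €23.60: everything else → 3.25% → €0.77
Bike helmet €68.48: athletic equipment → 6% → €4.11
Greeting card €7.37: everything else → 3.25% → €0.24
Sleeping bag €160.71: athletic equipment → 6% + 4% surcharge = 10% → €16.07
Ibuprofen (100 ct) €13.55: over-the-counter medicine → 3% → €0.41
Total tax = €0.77 + €4.11 + €0.24 + €16.07 + €0.41 = €21.60

€21.60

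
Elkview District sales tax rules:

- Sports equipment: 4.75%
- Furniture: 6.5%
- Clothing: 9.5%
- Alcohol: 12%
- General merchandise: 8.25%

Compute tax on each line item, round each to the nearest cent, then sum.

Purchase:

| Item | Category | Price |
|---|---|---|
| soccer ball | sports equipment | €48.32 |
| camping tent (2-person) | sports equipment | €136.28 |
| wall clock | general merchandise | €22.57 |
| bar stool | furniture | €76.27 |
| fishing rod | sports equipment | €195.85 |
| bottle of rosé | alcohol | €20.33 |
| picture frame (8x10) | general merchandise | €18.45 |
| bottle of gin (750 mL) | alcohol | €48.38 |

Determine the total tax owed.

€34.66

Soccer ball €48.32: sports equipment → 4.75% → €2.30
Camping tent (2-person) €136.28: sports equipment → 4.75% → €6.47
Wall clock €22.57: general merchandise → 8.25% → €1.86
Bar stool €76.27: furniture → 6.5% → €4.96
Fishing rod €195.85: sports equipment → 4.75% → €9.30
Bottle of rosé €20.33: alcohol → 12% → €2.44
Picture frame (8x10) €18.45: general merchandise → 8.25% → €1.52
Bottle of gin (750 mL) €48.38: alcohol → 12% → €5.81
Total tax = €2.30 + €6.47 + €1.86 + €4.96 + €9.30 + €2.44 + €1.52 + €5.81 = €34.66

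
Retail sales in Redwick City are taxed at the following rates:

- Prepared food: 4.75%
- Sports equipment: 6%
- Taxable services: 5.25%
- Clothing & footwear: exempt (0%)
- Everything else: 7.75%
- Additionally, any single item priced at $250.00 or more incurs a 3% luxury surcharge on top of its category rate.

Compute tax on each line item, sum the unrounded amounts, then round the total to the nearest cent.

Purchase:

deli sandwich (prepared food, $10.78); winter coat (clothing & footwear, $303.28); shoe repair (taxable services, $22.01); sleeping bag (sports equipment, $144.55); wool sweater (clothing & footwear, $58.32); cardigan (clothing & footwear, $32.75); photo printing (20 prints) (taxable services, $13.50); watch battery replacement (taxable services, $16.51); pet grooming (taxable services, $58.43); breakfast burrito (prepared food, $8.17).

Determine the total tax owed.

Deli sandwich $10.78: prepared food → 4.75% → $0.51205
Winter coat $303.28: clothing & footwear → 0% + 3% surcharge = 3% → $9.0984
Shoe repair $22.01: taxable services → 5.25% → $1.155525
Sleeping bag $144.55: sports equipment → 6% → $8.673
Wool sweater $58.32: clothing & footwear → 0% → $0.00
Cardigan $32.75: clothing & footwear → 0% → $0.00
Photo printing (20 prints) $13.50: taxable services → 5.25% → $0.70875
Watch battery replacement $16.51: taxable services → 5.25% → $0.866775
Pet grooming $58.43: taxable services → 5.25% → $3.067575
Breakfast burrito $8.17: prepared food → 4.75% → $0.388075
Unrounded tax sum = $24.47015 → $24.47

$24.47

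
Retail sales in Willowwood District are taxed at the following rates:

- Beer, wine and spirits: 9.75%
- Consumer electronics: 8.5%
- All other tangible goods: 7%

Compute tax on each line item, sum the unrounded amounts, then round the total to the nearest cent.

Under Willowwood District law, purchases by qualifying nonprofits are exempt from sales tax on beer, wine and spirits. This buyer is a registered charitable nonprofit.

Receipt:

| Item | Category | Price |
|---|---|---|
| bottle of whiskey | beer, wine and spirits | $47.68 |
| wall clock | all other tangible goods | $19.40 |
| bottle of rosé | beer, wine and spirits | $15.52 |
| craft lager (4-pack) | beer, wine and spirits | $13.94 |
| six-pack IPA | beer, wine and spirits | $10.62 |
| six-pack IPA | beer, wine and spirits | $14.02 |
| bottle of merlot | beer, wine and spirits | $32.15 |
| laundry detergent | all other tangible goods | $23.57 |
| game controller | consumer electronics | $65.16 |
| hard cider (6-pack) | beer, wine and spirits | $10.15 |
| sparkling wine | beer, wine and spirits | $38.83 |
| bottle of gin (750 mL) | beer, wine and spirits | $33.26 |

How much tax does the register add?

Bottle of whiskey $47.68: beer, wine and spirits, buyer-exempt → 0% → $0.00
Wall clock $19.40: all other tangible goods → 7% → $1.358
Bottle of rosé $15.52: beer, wine and spirits, buyer-exempt → 0% → $0.00
Craft lager (4-pack) $13.94: beer, wine and spirits, buyer-exempt → 0% → $0.00
Six-pack IPA $10.62: beer, wine and spirits, buyer-exempt → 0% → $0.00
Six-pack IPA $14.02: beer, wine and spirits, buyer-exempt → 0% → $0.00
Bottle of merlot $32.15: beer, wine and spirits, buyer-exempt → 0% → $0.00
Laundry detergent $23.57: all other tangible goods → 7% → $1.6499
Game controller $65.16: consumer electronics → 8.5% → $5.5386
Hard cider (6-pack) $10.15: beer, wine and spirits, buyer-exempt → 0% → $0.00
Sparkling wine $38.83: beer, wine and spirits, buyer-exempt → 0% → $0.00
Bottle of gin (750 mL) $33.26: beer, wine and spirits, buyer-exempt → 0% → $0.00
Unrounded tax sum = $8.5465 → $8.55

$8.55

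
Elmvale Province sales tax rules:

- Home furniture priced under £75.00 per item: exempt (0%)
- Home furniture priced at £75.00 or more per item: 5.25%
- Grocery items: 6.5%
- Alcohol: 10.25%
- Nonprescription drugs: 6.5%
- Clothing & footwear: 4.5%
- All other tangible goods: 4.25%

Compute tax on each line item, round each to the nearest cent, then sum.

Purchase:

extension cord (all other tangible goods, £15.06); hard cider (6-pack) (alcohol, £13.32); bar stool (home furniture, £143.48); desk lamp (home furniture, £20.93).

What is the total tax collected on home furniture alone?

£7.53

Bar stool £143.48: home furniture, £75.00 or more → 5.25% → £7.53
Desk lamp £20.93: home furniture, under £75.00 → 0% → £0.00
Tax on home furniture = £7.53 + £0.00 = £7.53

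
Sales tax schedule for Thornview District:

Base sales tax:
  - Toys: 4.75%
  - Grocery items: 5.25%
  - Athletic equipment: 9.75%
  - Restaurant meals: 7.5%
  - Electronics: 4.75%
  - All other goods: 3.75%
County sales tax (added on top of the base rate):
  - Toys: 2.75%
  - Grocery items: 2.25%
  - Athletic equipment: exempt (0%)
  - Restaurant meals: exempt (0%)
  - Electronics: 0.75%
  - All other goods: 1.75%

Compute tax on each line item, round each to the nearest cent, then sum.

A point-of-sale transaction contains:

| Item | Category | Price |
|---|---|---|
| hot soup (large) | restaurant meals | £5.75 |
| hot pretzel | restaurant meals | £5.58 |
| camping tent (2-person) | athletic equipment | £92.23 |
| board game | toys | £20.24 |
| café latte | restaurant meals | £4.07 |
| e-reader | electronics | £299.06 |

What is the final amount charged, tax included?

Hot soup (large) £5.75: restaurant meals → 7.5% + 0% county = 7.5% → £0.43
Hot pretzel £5.58: restaurant meals → 7.5% + 0% county = 7.5% → £0.42
Camping tent (2-person) £92.23: athletic equipment → 9.75% + 0% county = 9.75% → £8.99
Board game £20.24: toys → 4.75% + 2.75% county = 7.5% → £1.52
Café latte £4.07: restaurant meals → 7.5% + 0% county = 7.5% → £0.31
E-reader £299.06: electronics → 4.75% + 0.75% county = 5.5% → £16.45
Subtotal = £426.93; tax = £28.12; total due = £455.05

£455.05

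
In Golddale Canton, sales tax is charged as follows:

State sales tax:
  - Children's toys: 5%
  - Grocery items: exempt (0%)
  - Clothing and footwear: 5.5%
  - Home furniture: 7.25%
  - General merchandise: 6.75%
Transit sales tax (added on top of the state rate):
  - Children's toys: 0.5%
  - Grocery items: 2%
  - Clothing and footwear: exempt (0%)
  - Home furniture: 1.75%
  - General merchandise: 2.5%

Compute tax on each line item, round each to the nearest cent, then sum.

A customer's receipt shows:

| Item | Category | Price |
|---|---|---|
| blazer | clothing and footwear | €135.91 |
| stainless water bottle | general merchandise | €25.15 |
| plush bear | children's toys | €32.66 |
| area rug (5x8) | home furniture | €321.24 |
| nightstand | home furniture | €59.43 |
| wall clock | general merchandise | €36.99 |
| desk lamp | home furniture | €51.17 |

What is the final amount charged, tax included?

Blazer €135.91: clothing and footwear → 5.5% + 0% transit = 5.5% → €7.48
Stainless water bottle €25.15: general merchandise → 6.75% + 2.5% transit = 9.25% → €2.33
Plush bear €32.66: children's toys → 5% + 0.5% transit = 5.5% → €1.80
Area rug (5x8) €321.24: home furniture → 7.25% + 1.75% transit = 9% → €28.91
Nightstand €59.43: home furniture → 7.25% + 1.75% transit = 9% → €5.35
Wall clock €36.99: general merchandise → 6.75% + 2.5% transit = 9.25% → €3.42
Desk lamp €51.17: home furniture → 7.25% + 1.75% transit = 9% → €4.61
Subtotal = €662.55; tax = €53.90; total due = €716.45

€716.45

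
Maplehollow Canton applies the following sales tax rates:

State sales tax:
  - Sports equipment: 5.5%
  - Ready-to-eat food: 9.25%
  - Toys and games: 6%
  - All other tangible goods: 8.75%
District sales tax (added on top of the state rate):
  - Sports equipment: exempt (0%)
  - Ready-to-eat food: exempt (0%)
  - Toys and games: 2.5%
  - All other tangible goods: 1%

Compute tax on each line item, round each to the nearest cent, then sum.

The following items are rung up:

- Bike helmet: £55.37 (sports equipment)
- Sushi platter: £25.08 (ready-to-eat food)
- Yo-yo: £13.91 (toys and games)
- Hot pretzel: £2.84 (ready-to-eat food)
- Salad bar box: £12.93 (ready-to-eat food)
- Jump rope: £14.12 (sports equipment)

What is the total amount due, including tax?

£133.04

Bike helmet £55.37: sports equipment → 5.5% + 0% district = 5.5% → £3.05
Sushi platter £25.08: ready-to-eat food → 9.25% + 0% district = 9.25% → £2.32
Yo-yo £13.91: toys and games → 6% + 2.5% district = 8.5% → £1.18
Hot pretzel £2.84: ready-to-eat food → 9.25% + 0% district = 9.25% → £0.26
Salad bar box £12.93: ready-to-eat food → 9.25% + 0% district = 9.25% → £1.20
Jump rope £14.12: sports equipment → 5.5% + 0% district = 5.5% → £0.78
Subtotal = £124.25; tax = £8.79; total due = £133.04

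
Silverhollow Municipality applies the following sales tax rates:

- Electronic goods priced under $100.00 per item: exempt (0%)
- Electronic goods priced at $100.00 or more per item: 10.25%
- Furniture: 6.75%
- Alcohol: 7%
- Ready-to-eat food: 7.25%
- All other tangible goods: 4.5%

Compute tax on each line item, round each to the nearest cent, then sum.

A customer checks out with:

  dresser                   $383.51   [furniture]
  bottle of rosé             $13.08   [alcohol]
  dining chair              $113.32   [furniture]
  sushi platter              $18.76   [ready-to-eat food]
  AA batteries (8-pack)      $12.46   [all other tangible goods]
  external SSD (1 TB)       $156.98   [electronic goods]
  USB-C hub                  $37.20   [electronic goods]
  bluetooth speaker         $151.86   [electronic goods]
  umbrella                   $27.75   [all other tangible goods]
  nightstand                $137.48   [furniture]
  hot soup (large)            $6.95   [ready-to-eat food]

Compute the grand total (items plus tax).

Dresser $383.51: furniture → 6.75% → $25.89
Bottle of rosé $13.08: alcohol → 7% → $0.92
Dining chair $113.32: furniture → 6.75% → $7.65
Sushi platter $18.76: ready-to-eat food → 7.25% → $1.36
AA batteries (8-pack) $12.46: all other tangible goods → 4.5% → $0.56
External SSD (1 TB) $156.98: electronic goods, $100.00 or more → 10.25% → $16.09
USB-C hub $37.20: electronic goods, under $100.00 → 0% → $0.00
Bluetooth speaker $151.86: electronic goods, $100.00 or more → 10.25% → $15.57
Umbrella $27.75: all other tangible goods → 4.5% → $1.25
Nightstand $137.48: furniture → 6.75% → $9.28
Hot soup (large) $6.95: ready-to-eat food → 7.25% → $0.50
Subtotal = $1059.35; tax = $79.07; total due = $1138.42

$1138.42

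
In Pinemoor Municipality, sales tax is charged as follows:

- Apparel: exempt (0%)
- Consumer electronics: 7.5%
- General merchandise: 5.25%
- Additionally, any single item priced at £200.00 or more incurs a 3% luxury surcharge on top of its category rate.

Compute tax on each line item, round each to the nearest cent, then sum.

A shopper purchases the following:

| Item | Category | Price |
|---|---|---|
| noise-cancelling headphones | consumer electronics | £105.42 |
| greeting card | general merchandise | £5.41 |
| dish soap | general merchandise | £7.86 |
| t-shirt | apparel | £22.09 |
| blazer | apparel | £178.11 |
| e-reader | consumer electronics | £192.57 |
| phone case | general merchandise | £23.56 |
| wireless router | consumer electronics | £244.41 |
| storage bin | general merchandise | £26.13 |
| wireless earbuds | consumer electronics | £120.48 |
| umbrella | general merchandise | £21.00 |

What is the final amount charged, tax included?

Noise-cancelling headphones £105.42: consumer electronics → 7.5% → £7.91
Greeting card £5.41: general merchandise → 5.25% → £0.28
Dish soap £7.86: general merchandise → 5.25% → £0.41
T-shirt £22.09: apparel → 0% → £0.00
Blazer £178.11: apparel → 0% → £0.00
E-reader £192.57: consumer electronics → 7.5% → £14.44
Phone case £23.56: general merchandise → 5.25% → £1.24
Wireless router £244.41: consumer electronics → 7.5% + 3% surcharge = 10.5% → £25.66
Storage bin £26.13: general merchandise → 5.25% → £1.37
Wireless earbuds £120.48: consumer electronics → 7.5% → £9.04
Umbrella £21.00: general merchandise → 5.25% → £1.10
Subtotal = £947.04; tax = £61.45; total due = £1008.49

£1008.49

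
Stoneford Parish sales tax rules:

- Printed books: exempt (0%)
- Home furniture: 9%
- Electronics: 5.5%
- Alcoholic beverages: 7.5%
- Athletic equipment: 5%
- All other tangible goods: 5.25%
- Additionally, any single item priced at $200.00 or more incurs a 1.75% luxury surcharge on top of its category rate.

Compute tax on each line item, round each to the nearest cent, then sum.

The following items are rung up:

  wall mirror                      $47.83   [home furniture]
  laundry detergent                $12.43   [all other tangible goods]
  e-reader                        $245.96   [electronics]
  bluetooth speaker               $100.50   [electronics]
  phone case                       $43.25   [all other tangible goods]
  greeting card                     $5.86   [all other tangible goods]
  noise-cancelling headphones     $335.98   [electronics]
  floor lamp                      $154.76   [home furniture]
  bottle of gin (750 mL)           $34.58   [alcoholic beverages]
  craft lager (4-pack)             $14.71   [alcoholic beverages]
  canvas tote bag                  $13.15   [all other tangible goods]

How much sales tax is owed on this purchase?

Wall mirror $47.83: home furniture → 9% → $4.30
Laundry detergent $12.43: all other tangible goods → 5.25% → $0.65
E-reader $245.96: electronics → 5.5% + 1.75% surcharge = 7.25% → $17.83
Bluetooth speaker $100.50: electronics → 5.5% → $5.53
Phone case $43.25: all other tangible goods → 5.25% → $2.27
Greeting card $5.86: all other tangible goods → 5.25% → $0.31
Noise-cancelling headphones $335.98: electronics → 5.5% + 1.75% surcharge = 7.25% → $24.36
Floor lamp $154.76: home furniture → 9% → $13.93
Bottle of gin (750 mL) $34.58: alcoholic beverages → 7.5% → $2.59
Craft lager (4-pack) $14.71: alcoholic beverages → 7.5% → $1.10
Canvas tote bag $13.15: all other tangible goods → 5.25% → $0.69
Total tax = $4.30 + $0.65 + $17.83 + $5.53 + $2.27 + $0.31 + $24.36 + $13.93 + $2.59 + $1.10 + $0.69 = $73.56

$73.56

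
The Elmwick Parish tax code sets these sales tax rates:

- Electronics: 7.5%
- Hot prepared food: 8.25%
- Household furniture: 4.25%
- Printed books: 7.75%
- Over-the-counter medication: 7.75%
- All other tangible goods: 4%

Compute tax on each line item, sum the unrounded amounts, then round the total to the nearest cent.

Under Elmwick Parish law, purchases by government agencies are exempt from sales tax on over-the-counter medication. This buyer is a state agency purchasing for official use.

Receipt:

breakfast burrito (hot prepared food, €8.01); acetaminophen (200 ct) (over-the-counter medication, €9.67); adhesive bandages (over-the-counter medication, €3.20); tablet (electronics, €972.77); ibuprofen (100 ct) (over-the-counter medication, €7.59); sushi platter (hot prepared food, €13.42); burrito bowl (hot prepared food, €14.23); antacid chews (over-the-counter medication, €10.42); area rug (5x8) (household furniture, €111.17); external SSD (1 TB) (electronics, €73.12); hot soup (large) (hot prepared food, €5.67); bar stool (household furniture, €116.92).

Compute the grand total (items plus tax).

€1437.74

Breakfast burrito €8.01: hot prepared food → 8.25% → €0.660825
Acetaminophen (200 ct) €9.67: over-the-counter medication, buyer-exempt → 0% → €0.00
Adhesive bandages €3.20: over-the-counter medication, buyer-exempt → 0% → €0.00
Tablet €972.77: electronics → 7.5% → €72.95775
Ibuprofen (100 ct) €7.59: over-the-counter medication, buyer-exempt → 0% → €0.00
Sushi platter €13.42: hot prepared food → 8.25% → €1.10715
Burrito bowl €14.23: hot prepared food → 8.25% → €1.173975
Antacid chews €10.42: over-the-counter medication, buyer-exempt → 0% → €0.00
Area rug (5x8) €111.17: household furniture → 4.25% → €4.724725
External SSD (1 TB) €73.12: electronics → 7.5% → €5.484
Hot soup (large) €5.67: hot prepared food → 8.25% → €0.467775
Bar stool €116.92: household furniture → 4.25% → €4.9691
Subtotal = €1346.19; unrounded tax = €91.5453 → €91.55; total due = €1437.74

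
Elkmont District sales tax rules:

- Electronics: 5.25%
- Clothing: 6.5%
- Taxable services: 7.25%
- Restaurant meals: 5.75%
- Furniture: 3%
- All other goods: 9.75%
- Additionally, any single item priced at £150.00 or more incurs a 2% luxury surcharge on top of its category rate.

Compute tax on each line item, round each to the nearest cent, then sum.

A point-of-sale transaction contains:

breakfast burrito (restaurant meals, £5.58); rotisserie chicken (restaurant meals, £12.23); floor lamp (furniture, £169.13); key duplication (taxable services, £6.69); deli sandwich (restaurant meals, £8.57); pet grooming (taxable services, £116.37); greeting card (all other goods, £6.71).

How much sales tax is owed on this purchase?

Breakfast burrito £5.58: restaurant meals → 5.75% → £0.32
Rotisserie chicken £12.23: restaurant meals → 5.75% → £0.70
Floor lamp £169.13: furniture → 3% + 2% surcharge = 5% → £8.46
Key duplication £6.69: taxable services → 7.25% → £0.49
Deli sandwich £8.57: restaurant meals → 5.75% → £0.49
Pet grooming £116.37: taxable services → 7.25% → £8.44
Greeting card £6.71: all other goods → 9.75% → £0.65
Total tax = £0.32 + £0.70 + £8.46 + £0.49 + £0.49 + £8.44 + £0.65 = £19.55

£19.55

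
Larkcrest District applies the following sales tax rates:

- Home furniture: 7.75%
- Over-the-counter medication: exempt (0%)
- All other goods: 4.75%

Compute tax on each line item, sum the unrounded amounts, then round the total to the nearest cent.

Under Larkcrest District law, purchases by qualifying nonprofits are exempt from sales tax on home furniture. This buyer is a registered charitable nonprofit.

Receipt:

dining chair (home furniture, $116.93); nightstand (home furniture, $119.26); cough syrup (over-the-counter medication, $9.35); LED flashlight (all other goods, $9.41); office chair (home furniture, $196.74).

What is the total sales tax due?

Dining chair $116.93: home furniture, buyer-exempt → 0% → $0.00
Nightstand $119.26: home furniture, buyer-exempt → 0% → $0.00
Cough syrup $9.35: over-the-counter medication → 0% → $0.00
LED flashlight $9.41: all other goods → 4.75% → $0.446975
Office chair $196.74: home furniture, buyer-exempt → 0% → $0.00
Unrounded tax sum = $0.446975 → $0.45

$0.45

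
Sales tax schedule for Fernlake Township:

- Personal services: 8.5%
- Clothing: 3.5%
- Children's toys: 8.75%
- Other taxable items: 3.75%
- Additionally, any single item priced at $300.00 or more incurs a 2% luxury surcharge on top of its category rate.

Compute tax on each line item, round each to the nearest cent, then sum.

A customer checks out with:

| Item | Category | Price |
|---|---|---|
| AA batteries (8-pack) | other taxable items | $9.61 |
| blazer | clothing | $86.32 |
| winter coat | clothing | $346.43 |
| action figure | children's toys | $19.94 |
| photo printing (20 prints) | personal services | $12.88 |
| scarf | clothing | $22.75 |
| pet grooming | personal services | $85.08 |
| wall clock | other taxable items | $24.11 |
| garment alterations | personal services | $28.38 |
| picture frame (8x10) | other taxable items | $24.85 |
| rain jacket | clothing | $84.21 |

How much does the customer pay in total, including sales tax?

AA batteries (8-pack) $9.61: other taxable items → 3.75% → $0.36
Blazer $86.32: clothing → 3.5% → $3.02
Winter coat $346.43: clothing → 3.5% + 2% surcharge = 5.5% → $19.05
Action figure $19.94: children's toys → 8.75% → $1.74
Photo printing (20 prints) $12.88: personal services → 8.5% → $1.09
Scarf $22.75: clothing → 3.5% → $0.80
Pet grooming $85.08: personal services → 8.5% → $7.23
Wall clock $24.11: other taxable items → 3.75% → $0.90
Garment alterations $28.38: personal services → 8.5% → $2.41
Picture frame (8x10) $24.85: other taxable items → 3.75% → $0.93
Rain jacket $84.21: clothing → 3.5% → $2.95
Subtotal = $744.56; tax = $40.48; total due = $785.04

$785.04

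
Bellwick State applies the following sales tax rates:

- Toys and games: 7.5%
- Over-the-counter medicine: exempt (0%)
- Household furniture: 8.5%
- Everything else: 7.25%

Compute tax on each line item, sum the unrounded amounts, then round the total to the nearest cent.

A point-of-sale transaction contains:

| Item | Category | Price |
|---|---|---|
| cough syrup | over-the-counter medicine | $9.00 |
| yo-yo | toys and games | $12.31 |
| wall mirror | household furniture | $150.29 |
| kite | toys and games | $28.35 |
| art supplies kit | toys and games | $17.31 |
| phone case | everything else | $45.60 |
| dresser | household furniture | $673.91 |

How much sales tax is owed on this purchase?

Cough syrup $9.00: over-the-counter medicine → 0% → $0.00
Yo-yo $12.31: toys and games → 7.5% → $0.92325
Wall mirror $150.29: household furniture → 8.5% → $12.77465
Kite $28.35: toys and games → 7.5% → $2.12625
Art supplies kit $17.31: toys and games → 7.5% → $1.29825
Phone case $45.60: everything else → 7.25% → $3.306
Dresser $673.91: household furniture → 8.5% → $57.28235
Unrounded tax sum = $77.71075 → $77.71

$77.71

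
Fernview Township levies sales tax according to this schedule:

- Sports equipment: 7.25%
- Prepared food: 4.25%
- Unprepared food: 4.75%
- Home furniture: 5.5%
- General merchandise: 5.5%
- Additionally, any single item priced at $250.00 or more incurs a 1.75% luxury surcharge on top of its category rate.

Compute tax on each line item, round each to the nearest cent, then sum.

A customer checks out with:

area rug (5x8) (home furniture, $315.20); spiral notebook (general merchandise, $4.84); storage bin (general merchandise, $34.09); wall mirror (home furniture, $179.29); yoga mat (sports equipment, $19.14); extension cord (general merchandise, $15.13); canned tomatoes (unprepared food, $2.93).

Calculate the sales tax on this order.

Area rug (5x8) $315.20: home furniture → 5.5% + 1.75% surcharge = 7.25% → $22.85
Spiral notebook $4.84: general merchandise → 5.5% → $0.27
Storage bin $34.09: general merchandise → 5.5% → $1.87
Wall mirror $179.29: home furniture → 5.5% → $9.86
Yoga mat $19.14: sports equipment → 7.25% → $1.39
Extension cord $15.13: general merchandise → 5.5% → $0.83
Canned tomatoes $2.93: unprepared food → 4.75% → $0.14
Total tax = $22.85 + $0.27 + $1.87 + $9.86 + $1.39 + $0.83 + $0.14 = $37.21

$37.21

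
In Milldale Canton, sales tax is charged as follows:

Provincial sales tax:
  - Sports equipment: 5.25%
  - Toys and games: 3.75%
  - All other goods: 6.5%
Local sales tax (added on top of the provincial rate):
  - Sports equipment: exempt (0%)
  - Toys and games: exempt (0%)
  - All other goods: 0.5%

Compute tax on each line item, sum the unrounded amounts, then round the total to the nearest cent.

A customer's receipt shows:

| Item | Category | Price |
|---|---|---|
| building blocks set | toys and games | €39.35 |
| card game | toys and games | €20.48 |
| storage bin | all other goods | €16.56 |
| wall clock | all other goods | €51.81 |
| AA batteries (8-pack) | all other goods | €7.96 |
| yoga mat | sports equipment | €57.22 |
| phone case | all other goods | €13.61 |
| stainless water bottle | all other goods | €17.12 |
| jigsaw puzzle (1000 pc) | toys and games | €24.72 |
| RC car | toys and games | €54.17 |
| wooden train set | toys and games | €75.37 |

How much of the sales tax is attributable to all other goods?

Storage bin €16.56: all other goods → 6.5% + 0.5% local = 7% → €1.1592
Wall clock €51.81: all other goods → 6.5% + 0.5% local = 7% → €3.6267
AA batteries (8-pack) €7.96: all other goods → 6.5% + 0.5% local = 7% → €0.5572
Phone case €13.61: all other goods → 6.5% + 0.5% local = 7% → €0.9527
Stainless water bottle €17.12: all other goods → 6.5% + 0.5% local = 7% → €1.1984
Tax on all other goods: unrounded sum = €7.4942 → €7.49

€7.49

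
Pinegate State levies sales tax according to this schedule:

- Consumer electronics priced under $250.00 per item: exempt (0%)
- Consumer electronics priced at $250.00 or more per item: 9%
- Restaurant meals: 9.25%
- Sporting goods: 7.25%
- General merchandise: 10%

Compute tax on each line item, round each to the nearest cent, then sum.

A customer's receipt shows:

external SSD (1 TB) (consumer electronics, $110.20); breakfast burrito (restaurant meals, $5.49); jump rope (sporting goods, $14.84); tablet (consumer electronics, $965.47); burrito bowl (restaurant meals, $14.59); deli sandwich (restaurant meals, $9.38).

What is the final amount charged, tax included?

External SSD (1 TB) $110.20: consumer electronics, under $250.00 → 0% → $0.00
Breakfast burrito $5.49: restaurant meals → 9.25% → $0.51
Jump rope $14.84: sporting goods → 7.25% → $1.08
Tablet $965.47: consumer electronics, $250.00 or more → 9% → $86.89
Burrito bowl $14.59: restaurant meals → 9.25% → $1.35
Deli sandwich $9.38: restaurant meals → 9.25% → $0.87
Subtotal = $1119.97; tax = $90.70; total due = $1210.67

$1210.67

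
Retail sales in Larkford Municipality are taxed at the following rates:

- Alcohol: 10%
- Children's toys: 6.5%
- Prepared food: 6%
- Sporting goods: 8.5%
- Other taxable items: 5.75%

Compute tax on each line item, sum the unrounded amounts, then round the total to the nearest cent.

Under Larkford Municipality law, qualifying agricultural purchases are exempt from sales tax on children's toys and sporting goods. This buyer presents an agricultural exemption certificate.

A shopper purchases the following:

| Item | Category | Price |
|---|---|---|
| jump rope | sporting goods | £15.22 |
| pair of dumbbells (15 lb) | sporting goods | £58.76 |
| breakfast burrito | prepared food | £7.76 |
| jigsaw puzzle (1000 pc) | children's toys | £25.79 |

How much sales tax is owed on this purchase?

Jump rope £15.22: sporting goods, buyer-exempt → 0% → £0.00
Pair of dumbbells (15 lb) £58.76: sporting goods, buyer-exempt → 0% → £0.00
Breakfast burrito £7.76: prepared food → 6% → £0.4656
Jigsaw puzzle (1000 pc) £25.79: children's toys, buyer-exempt → 0% → £0.00
Unrounded tax sum = £0.4656 → £0.47

£0.47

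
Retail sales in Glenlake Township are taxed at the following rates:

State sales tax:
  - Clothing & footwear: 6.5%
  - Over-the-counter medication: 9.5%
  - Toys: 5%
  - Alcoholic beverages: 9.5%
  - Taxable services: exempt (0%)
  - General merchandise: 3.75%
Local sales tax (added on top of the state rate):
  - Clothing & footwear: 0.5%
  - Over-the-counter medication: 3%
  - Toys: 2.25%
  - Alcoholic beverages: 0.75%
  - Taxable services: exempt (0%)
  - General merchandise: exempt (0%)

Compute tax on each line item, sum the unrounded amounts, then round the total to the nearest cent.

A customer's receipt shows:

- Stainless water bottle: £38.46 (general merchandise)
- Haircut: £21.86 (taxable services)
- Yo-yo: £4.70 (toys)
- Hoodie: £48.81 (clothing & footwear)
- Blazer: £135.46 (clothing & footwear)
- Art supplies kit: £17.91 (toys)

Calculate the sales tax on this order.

Stainless water bottle £38.46: general merchandise → 3.75% + 0% local = 3.75% → £1.44225
Haircut £21.86: taxable services → 0% + 0% local = 0% → £0.00
Yo-yo £4.70: toys → 5% + 2.25% local = 7.25% → £0.34075
Hoodie £48.81: clothing & footwear → 6.5% + 0.5% local = 7% → £3.4167
Blazer £135.46: clothing & footwear → 6.5% + 0.5% local = 7% → £9.4822
Art supplies kit £17.91: toys → 5% + 2.25% local = 7.25% → £1.298475
Unrounded tax sum = £15.980375 → £15.98

£15.98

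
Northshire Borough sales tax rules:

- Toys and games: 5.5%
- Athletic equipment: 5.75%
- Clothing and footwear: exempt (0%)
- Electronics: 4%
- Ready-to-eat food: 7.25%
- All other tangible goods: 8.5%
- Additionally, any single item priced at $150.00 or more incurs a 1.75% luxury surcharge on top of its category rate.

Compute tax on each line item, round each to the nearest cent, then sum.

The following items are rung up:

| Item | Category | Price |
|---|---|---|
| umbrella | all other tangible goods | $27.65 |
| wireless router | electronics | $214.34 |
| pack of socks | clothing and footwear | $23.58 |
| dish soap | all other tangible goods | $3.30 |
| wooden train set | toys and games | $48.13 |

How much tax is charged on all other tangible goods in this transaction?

$2.63

Umbrella $27.65: all other tangible goods → 8.5% → $2.35
Dish soap $3.30: all other tangible goods → 8.5% → $0.28
Tax on all other tangible goods = $2.35 + $0.28 = $2.63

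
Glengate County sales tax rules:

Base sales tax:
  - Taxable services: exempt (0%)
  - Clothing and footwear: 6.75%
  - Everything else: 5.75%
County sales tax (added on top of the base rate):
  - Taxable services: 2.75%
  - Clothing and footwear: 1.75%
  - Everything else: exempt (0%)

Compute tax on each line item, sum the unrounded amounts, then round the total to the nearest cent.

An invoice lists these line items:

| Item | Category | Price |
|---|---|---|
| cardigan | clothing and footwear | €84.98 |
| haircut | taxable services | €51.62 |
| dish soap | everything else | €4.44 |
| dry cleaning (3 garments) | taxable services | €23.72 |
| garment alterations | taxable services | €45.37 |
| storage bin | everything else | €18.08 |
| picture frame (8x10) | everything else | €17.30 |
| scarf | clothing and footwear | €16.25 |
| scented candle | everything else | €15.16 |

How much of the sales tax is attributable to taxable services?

Haircut €51.62: taxable services → 0% + 2.75% county = 2.75% → €1.41955
Dry cleaning (3 garments) €23.72: taxable services → 0% + 2.75% county = 2.75% → €0.6523
Garment alterations €45.37: taxable services → 0% + 2.75% county = 2.75% → €1.247675
Tax on taxable services: unrounded sum = €3.319525 → €3.32

€3.32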